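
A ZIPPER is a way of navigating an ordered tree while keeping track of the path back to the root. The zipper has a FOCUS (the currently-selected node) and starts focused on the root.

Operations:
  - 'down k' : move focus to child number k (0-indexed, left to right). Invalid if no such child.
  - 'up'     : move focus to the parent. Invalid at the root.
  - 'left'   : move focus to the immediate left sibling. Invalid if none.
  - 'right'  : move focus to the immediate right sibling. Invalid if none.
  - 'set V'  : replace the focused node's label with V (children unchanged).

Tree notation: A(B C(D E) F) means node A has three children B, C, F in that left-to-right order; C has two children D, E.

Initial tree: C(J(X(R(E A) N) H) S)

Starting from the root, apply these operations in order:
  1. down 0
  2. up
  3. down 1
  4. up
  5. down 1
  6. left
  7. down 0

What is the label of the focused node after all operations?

Answer: X

Derivation:
Step 1 (down 0): focus=J path=0 depth=1 children=['X', 'H'] left=[] right=['S'] parent=C
Step 2 (up): focus=C path=root depth=0 children=['J', 'S'] (at root)
Step 3 (down 1): focus=S path=1 depth=1 children=[] left=['J'] right=[] parent=C
Step 4 (up): focus=C path=root depth=0 children=['J', 'S'] (at root)
Step 5 (down 1): focus=S path=1 depth=1 children=[] left=['J'] right=[] parent=C
Step 6 (left): focus=J path=0 depth=1 children=['X', 'H'] left=[] right=['S'] parent=C
Step 7 (down 0): focus=X path=0/0 depth=2 children=['R', 'N'] left=[] right=['H'] parent=J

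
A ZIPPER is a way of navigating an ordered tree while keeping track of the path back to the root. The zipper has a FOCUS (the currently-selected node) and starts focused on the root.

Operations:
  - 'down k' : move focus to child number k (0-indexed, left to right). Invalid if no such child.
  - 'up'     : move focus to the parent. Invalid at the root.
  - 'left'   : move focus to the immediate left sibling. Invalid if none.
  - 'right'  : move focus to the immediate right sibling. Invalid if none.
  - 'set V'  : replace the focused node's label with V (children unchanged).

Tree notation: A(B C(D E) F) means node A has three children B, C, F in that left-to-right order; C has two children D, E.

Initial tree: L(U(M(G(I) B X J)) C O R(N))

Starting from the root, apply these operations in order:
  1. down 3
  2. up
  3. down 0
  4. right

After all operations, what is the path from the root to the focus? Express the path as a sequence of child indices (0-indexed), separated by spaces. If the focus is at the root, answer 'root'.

Answer: 1

Derivation:
Step 1 (down 3): focus=R path=3 depth=1 children=['N'] left=['U', 'C', 'O'] right=[] parent=L
Step 2 (up): focus=L path=root depth=0 children=['U', 'C', 'O', 'R'] (at root)
Step 3 (down 0): focus=U path=0 depth=1 children=['M'] left=[] right=['C', 'O', 'R'] parent=L
Step 4 (right): focus=C path=1 depth=1 children=[] left=['U'] right=['O', 'R'] parent=L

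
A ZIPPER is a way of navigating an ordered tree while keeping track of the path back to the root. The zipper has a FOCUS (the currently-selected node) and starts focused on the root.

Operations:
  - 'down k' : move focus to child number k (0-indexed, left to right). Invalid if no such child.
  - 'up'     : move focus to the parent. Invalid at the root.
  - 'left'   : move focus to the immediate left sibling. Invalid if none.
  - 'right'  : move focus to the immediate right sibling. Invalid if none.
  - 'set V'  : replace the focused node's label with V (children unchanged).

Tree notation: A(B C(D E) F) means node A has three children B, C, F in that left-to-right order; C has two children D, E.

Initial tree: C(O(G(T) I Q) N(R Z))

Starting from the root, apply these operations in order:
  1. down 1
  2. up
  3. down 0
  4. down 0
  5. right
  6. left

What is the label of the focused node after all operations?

Answer: G

Derivation:
Step 1 (down 1): focus=N path=1 depth=1 children=['R', 'Z'] left=['O'] right=[] parent=C
Step 2 (up): focus=C path=root depth=0 children=['O', 'N'] (at root)
Step 3 (down 0): focus=O path=0 depth=1 children=['G', 'I', 'Q'] left=[] right=['N'] parent=C
Step 4 (down 0): focus=G path=0/0 depth=2 children=['T'] left=[] right=['I', 'Q'] parent=O
Step 5 (right): focus=I path=0/1 depth=2 children=[] left=['G'] right=['Q'] parent=O
Step 6 (left): focus=G path=0/0 depth=2 children=['T'] left=[] right=['I', 'Q'] parent=O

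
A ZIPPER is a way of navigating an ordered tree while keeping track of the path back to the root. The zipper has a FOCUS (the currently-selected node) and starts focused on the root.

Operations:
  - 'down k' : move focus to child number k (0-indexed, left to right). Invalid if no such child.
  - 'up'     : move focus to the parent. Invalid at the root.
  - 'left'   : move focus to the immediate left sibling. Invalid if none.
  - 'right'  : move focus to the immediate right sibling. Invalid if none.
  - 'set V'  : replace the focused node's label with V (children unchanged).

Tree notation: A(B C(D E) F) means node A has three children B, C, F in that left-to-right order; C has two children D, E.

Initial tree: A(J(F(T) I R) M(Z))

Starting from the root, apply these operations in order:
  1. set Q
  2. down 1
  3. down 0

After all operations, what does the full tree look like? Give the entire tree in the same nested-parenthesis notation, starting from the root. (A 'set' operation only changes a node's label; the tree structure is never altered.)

Answer: Q(J(F(T) I R) M(Z))

Derivation:
Step 1 (set Q): focus=Q path=root depth=0 children=['J', 'M'] (at root)
Step 2 (down 1): focus=M path=1 depth=1 children=['Z'] left=['J'] right=[] parent=Q
Step 3 (down 0): focus=Z path=1/0 depth=2 children=[] left=[] right=[] parent=M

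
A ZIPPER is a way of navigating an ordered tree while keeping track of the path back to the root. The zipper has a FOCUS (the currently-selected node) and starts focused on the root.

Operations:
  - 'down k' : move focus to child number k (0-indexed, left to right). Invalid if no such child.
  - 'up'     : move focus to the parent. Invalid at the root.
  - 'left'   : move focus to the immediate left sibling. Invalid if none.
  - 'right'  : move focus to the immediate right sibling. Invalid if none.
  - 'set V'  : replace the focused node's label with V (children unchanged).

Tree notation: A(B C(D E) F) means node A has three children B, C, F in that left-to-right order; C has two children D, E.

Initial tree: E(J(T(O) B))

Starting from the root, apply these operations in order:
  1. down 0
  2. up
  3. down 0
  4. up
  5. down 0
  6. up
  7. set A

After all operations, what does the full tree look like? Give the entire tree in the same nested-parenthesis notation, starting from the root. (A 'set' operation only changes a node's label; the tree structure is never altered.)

Answer: A(J(T(O) B))

Derivation:
Step 1 (down 0): focus=J path=0 depth=1 children=['T', 'B'] left=[] right=[] parent=E
Step 2 (up): focus=E path=root depth=0 children=['J'] (at root)
Step 3 (down 0): focus=J path=0 depth=1 children=['T', 'B'] left=[] right=[] parent=E
Step 4 (up): focus=E path=root depth=0 children=['J'] (at root)
Step 5 (down 0): focus=J path=0 depth=1 children=['T', 'B'] left=[] right=[] parent=E
Step 6 (up): focus=E path=root depth=0 children=['J'] (at root)
Step 7 (set A): focus=A path=root depth=0 children=['J'] (at root)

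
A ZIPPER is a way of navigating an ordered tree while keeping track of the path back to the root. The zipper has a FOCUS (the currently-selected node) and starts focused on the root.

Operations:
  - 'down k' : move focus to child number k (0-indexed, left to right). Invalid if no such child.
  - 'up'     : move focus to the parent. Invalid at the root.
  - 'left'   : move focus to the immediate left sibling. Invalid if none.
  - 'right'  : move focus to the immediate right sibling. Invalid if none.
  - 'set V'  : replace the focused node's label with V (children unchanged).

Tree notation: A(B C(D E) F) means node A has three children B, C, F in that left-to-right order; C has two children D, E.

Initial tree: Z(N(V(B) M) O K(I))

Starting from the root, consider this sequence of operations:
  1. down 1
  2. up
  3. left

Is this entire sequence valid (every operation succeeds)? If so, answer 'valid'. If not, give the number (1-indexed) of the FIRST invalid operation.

Answer: 3

Derivation:
Step 1 (down 1): focus=O path=1 depth=1 children=[] left=['N'] right=['K'] parent=Z
Step 2 (up): focus=Z path=root depth=0 children=['N', 'O', 'K'] (at root)
Step 3 (left): INVALID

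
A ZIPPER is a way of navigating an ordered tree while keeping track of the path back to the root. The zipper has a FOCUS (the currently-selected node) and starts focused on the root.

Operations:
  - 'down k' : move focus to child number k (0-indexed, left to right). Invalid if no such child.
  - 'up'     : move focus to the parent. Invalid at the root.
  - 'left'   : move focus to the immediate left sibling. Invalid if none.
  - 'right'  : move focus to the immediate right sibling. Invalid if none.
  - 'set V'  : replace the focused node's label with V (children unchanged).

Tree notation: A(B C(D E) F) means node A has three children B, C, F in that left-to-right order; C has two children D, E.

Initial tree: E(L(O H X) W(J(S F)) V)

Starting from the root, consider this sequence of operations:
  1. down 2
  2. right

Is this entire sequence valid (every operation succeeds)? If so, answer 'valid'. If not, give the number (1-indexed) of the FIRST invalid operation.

Step 1 (down 2): focus=V path=2 depth=1 children=[] left=['L', 'W'] right=[] parent=E
Step 2 (right): INVALID

Answer: 2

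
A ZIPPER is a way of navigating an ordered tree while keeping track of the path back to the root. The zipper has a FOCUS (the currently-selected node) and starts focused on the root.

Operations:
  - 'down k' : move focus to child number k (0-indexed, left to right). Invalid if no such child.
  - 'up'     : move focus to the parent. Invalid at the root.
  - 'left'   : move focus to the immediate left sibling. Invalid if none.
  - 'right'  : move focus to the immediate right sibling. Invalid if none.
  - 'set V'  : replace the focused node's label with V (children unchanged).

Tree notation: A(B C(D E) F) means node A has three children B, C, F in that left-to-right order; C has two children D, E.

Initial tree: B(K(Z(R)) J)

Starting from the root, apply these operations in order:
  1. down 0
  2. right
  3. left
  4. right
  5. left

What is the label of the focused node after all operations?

Answer: K

Derivation:
Step 1 (down 0): focus=K path=0 depth=1 children=['Z'] left=[] right=['J'] parent=B
Step 2 (right): focus=J path=1 depth=1 children=[] left=['K'] right=[] parent=B
Step 3 (left): focus=K path=0 depth=1 children=['Z'] left=[] right=['J'] parent=B
Step 4 (right): focus=J path=1 depth=1 children=[] left=['K'] right=[] parent=B
Step 5 (left): focus=K path=0 depth=1 children=['Z'] left=[] right=['J'] parent=B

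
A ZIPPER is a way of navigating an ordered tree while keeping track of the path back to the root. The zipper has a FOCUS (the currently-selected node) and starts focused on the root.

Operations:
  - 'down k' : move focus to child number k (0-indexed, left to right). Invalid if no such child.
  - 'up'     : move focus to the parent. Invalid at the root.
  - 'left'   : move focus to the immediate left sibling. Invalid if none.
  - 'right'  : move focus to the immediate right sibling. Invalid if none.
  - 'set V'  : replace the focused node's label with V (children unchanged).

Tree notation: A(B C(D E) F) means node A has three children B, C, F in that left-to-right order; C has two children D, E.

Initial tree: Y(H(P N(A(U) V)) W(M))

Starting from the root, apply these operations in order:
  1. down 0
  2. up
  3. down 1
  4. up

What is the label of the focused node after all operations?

Answer: Y

Derivation:
Step 1 (down 0): focus=H path=0 depth=1 children=['P', 'N'] left=[] right=['W'] parent=Y
Step 2 (up): focus=Y path=root depth=0 children=['H', 'W'] (at root)
Step 3 (down 1): focus=W path=1 depth=1 children=['M'] left=['H'] right=[] parent=Y
Step 4 (up): focus=Y path=root depth=0 children=['H', 'W'] (at root)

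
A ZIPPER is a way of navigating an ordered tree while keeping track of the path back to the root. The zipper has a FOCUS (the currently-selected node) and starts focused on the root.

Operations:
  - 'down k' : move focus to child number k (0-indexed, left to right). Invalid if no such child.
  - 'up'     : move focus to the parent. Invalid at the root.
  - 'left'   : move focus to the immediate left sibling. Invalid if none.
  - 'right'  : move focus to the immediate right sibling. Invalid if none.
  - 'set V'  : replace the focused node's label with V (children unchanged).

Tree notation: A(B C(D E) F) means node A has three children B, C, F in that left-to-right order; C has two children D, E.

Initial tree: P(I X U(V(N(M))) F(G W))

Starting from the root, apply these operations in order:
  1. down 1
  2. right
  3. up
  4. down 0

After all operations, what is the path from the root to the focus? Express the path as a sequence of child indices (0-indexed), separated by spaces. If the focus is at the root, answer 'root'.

Step 1 (down 1): focus=X path=1 depth=1 children=[] left=['I'] right=['U', 'F'] parent=P
Step 2 (right): focus=U path=2 depth=1 children=['V'] left=['I', 'X'] right=['F'] parent=P
Step 3 (up): focus=P path=root depth=0 children=['I', 'X', 'U', 'F'] (at root)
Step 4 (down 0): focus=I path=0 depth=1 children=[] left=[] right=['X', 'U', 'F'] parent=P

Answer: 0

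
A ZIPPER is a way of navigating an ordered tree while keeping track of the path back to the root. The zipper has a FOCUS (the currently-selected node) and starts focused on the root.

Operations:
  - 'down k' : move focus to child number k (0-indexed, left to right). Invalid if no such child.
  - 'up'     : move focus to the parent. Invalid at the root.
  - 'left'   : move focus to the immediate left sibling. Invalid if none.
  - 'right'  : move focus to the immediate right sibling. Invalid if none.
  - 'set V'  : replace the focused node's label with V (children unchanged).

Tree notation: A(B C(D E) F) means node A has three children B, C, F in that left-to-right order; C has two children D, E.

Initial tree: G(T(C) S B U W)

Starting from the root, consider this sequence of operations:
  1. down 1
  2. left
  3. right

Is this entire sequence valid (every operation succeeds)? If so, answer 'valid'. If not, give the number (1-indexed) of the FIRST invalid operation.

Step 1 (down 1): focus=S path=1 depth=1 children=[] left=['T'] right=['B', 'U', 'W'] parent=G
Step 2 (left): focus=T path=0 depth=1 children=['C'] left=[] right=['S', 'B', 'U', 'W'] parent=G
Step 3 (right): focus=S path=1 depth=1 children=[] left=['T'] right=['B', 'U', 'W'] parent=G

Answer: valid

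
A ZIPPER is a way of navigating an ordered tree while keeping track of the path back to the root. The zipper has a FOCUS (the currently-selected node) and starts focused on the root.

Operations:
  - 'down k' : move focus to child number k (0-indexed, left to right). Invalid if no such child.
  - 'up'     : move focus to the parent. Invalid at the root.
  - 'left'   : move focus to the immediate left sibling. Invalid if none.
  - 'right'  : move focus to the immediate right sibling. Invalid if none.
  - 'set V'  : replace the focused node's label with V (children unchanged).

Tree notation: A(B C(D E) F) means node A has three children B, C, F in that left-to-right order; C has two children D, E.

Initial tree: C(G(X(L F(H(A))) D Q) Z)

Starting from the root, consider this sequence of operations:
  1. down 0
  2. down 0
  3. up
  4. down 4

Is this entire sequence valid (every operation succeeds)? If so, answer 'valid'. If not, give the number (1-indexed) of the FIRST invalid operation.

Answer: 4

Derivation:
Step 1 (down 0): focus=G path=0 depth=1 children=['X', 'D', 'Q'] left=[] right=['Z'] parent=C
Step 2 (down 0): focus=X path=0/0 depth=2 children=['L', 'F'] left=[] right=['D', 'Q'] parent=G
Step 3 (up): focus=G path=0 depth=1 children=['X', 'D', 'Q'] left=[] right=['Z'] parent=C
Step 4 (down 4): INVALID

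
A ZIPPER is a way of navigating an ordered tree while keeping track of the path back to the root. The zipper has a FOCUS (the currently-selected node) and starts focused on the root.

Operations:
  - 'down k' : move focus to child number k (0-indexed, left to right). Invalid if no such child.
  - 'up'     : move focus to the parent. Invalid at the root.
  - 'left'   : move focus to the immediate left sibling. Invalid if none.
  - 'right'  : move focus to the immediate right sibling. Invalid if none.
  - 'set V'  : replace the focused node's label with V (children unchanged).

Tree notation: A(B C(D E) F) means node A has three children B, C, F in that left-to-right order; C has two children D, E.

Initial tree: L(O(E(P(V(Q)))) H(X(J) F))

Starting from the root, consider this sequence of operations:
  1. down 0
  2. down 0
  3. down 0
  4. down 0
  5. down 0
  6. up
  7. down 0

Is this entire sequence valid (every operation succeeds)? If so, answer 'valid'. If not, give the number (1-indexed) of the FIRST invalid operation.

Step 1 (down 0): focus=O path=0 depth=1 children=['E'] left=[] right=['H'] parent=L
Step 2 (down 0): focus=E path=0/0 depth=2 children=['P'] left=[] right=[] parent=O
Step 3 (down 0): focus=P path=0/0/0 depth=3 children=['V'] left=[] right=[] parent=E
Step 4 (down 0): focus=V path=0/0/0/0 depth=4 children=['Q'] left=[] right=[] parent=P
Step 5 (down 0): focus=Q path=0/0/0/0/0 depth=5 children=[] left=[] right=[] parent=V
Step 6 (up): focus=V path=0/0/0/0 depth=4 children=['Q'] left=[] right=[] parent=P
Step 7 (down 0): focus=Q path=0/0/0/0/0 depth=5 children=[] left=[] right=[] parent=V

Answer: valid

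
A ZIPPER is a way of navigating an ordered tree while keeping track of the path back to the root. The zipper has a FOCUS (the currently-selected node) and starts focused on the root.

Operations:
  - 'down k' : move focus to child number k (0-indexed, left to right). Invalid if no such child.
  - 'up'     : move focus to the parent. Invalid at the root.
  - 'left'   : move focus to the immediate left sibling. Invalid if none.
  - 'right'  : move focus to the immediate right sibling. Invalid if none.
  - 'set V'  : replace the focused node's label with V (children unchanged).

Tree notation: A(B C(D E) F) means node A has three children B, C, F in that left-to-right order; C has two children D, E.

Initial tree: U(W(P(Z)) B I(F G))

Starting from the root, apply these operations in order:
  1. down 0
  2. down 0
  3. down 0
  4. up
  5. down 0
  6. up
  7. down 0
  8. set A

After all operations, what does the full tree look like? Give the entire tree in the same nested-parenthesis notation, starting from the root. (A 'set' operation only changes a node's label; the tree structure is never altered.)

Answer: U(W(P(A)) B I(F G))

Derivation:
Step 1 (down 0): focus=W path=0 depth=1 children=['P'] left=[] right=['B', 'I'] parent=U
Step 2 (down 0): focus=P path=0/0 depth=2 children=['Z'] left=[] right=[] parent=W
Step 3 (down 0): focus=Z path=0/0/0 depth=3 children=[] left=[] right=[] parent=P
Step 4 (up): focus=P path=0/0 depth=2 children=['Z'] left=[] right=[] parent=W
Step 5 (down 0): focus=Z path=0/0/0 depth=3 children=[] left=[] right=[] parent=P
Step 6 (up): focus=P path=0/0 depth=2 children=['Z'] left=[] right=[] parent=W
Step 7 (down 0): focus=Z path=0/0/0 depth=3 children=[] left=[] right=[] parent=P
Step 8 (set A): focus=A path=0/0/0 depth=3 children=[] left=[] right=[] parent=P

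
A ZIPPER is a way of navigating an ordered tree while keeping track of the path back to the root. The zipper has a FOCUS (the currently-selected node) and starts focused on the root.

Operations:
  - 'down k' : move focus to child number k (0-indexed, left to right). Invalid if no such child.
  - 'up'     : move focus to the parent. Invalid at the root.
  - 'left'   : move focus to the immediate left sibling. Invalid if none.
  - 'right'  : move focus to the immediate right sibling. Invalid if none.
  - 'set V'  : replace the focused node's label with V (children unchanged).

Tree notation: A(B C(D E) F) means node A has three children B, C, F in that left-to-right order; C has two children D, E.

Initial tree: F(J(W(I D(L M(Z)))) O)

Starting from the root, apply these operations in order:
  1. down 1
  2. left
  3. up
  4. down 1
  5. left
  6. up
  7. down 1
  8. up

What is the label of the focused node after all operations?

Step 1 (down 1): focus=O path=1 depth=1 children=[] left=['J'] right=[] parent=F
Step 2 (left): focus=J path=0 depth=1 children=['W'] left=[] right=['O'] parent=F
Step 3 (up): focus=F path=root depth=0 children=['J', 'O'] (at root)
Step 4 (down 1): focus=O path=1 depth=1 children=[] left=['J'] right=[] parent=F
Step 5 (left): focus=J path=0 depth=1 children=['W'] left=[] right=['O'] parent=F
Step 6 (up): focus=F path=root depth=0 children=['J', 'O'] (at root)
Step 7 (down 1): focus=O path=1 depth=1 children=[] left=['J'] right=[] parent=F
Step 8 (up): focus=F path=root depth=0 children=['J', 'O'] (at root)

Answer: F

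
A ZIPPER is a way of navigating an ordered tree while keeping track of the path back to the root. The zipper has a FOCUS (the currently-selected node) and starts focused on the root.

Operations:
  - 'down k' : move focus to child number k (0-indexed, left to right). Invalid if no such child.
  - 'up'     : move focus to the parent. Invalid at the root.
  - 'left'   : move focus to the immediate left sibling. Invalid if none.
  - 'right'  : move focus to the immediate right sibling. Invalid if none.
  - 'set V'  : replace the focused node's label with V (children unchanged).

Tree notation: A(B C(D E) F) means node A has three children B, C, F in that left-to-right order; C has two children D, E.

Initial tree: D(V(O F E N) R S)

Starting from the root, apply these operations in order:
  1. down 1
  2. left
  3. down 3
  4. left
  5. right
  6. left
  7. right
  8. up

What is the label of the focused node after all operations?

Answer: V

Derivation:
Step 1 (down 1): focus=R path=1 depth=1 children=[] left=['V'] right=['S'] parent=D
Step 2 (left): focus=V path=0 depth=1 children=['O', 'F', 'E', 'N'] left=[] right=['R', 'S'] parent=D
Step 3 (down 3): focus=N path=0/3 depth=2 children=[] left=['O', 'F', 'E'] right=[] parent=V
Step 4 (left): focus=E path=0/2 depth=2 children=[] left=['O', 'F'] right=['N'] parent=V
Step 5 (right): focus=N path=0/3 depth=2 children=[] left=['O', 'F', 'E'] right=[] parent=V
Step 6 (left): focus=E path=0/2 depth=2 children=[] left=['O', 'F'] right=['N'] parent=V
Step 7 (right): focus=N path=0/3 depth=2 children=[] left=['O', 'F', 'E'] right=[] parent=V
Step 8 (up): focus=V path=0 depth=1 children=['O', 'F', 'E', 'N'] left=[] right=['R', 'S'] parent=D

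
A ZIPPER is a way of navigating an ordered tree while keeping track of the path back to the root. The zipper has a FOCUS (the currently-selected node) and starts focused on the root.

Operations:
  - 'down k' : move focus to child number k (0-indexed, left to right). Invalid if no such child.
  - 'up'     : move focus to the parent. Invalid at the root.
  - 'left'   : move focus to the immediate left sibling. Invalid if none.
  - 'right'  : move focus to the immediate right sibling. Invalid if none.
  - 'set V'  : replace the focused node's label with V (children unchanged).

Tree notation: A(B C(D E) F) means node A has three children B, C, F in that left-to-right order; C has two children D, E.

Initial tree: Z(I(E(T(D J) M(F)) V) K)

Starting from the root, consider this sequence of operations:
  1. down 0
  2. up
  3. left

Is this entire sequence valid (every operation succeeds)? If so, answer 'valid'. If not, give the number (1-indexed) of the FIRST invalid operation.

Step 1 (down 0): focus=I path=0 depth=1 children=['E', 'V'] left=[] right=['K'] parent=Z
Step 2 (up): focus=Z path=root depth=0 children=['I', 'K'] (at root)
Step 3 (left): INVALID

Answer: 3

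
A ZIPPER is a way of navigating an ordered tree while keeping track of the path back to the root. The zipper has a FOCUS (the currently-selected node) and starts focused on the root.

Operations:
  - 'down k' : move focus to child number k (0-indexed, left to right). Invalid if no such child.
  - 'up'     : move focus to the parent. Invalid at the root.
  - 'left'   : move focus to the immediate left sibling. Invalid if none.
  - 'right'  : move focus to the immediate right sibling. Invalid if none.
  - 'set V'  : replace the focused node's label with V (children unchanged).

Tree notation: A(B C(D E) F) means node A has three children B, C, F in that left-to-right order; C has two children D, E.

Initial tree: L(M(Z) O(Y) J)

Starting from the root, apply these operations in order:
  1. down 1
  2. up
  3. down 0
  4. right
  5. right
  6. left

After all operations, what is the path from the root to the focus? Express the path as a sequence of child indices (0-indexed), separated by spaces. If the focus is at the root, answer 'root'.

Answer: 1

Derivation:
Step 1 (down 1): focus=O path=1 depth=1 children=['Y'] left=['M'] right=['J'] parent=L
Step 2 (up): focus=L path=root depth=0 children=['M', 'O', 'J'] (at root)
Step 3 (down 0): focus=M path=0 depth=1 children=['Z'] left=[] right=['O', 'J'] parent=L
Step 4 (right): focus=O path=1 depth=1 children=['Y'] left=['M'] right=['J'] parent=L
Step 5 (right): focus=J path=2 depth=1 children=[] left=['M', 'O'] right=[] parent=L
Step 6 (left): focus=O path=1 depth=1 children=['Y'] left=['M'] right=['J'] parent=L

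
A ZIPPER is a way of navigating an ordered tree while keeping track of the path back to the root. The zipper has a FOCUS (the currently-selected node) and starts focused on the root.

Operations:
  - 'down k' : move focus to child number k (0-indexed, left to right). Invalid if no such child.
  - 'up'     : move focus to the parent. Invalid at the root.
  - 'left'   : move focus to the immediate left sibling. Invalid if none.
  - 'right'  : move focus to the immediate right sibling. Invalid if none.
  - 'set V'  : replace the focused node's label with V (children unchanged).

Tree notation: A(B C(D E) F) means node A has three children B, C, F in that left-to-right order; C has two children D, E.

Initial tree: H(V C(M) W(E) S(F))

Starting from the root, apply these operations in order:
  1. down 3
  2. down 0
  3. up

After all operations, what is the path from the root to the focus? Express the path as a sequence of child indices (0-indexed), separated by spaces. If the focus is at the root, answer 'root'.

Step 1 (down 3): focus=S path=3 depth=1 children=['F'] left=['V', 'C', 'W'] right=[] parent=H
Step 2 (down 0): focus=F path=3/0 depth=2 children=[] left=[] right=[] parent=S
Step 3 (up): focus=S path=3 depth=1 children=['F'] left=['V', 'C', 'W'] right=[] parent=H

Answer: 3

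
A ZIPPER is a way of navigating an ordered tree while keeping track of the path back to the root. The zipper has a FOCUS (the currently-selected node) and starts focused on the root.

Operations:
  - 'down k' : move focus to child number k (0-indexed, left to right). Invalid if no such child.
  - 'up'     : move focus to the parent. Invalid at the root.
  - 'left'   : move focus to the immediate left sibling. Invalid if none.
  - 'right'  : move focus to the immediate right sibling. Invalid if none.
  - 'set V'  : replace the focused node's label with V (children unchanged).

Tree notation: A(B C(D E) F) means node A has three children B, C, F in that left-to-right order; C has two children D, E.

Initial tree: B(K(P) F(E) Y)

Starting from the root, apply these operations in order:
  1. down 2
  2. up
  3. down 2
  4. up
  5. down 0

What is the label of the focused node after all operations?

Answer: K

Derivation:
Step 1 (down 2): focus=Y path=2 depth=1 children=[] left=['K', 'F'] right=[] parent=B
Step 2 (up): focus=B path=root depth=0 children=['K', 'F', 'Y'] (at root)
Step 3 (down 2): focus=Y path=2 depth=1 children=[] left=['K', 'F'] right=[] parent=B
Step 4 (up): focus=B path=root depth=0 children=['K', 'F', 'Y'] (at root)
Step 5 (down 0): focus=K path=0 depth=1 children=['P'] left=[] right=['F', 'Y'] parent=B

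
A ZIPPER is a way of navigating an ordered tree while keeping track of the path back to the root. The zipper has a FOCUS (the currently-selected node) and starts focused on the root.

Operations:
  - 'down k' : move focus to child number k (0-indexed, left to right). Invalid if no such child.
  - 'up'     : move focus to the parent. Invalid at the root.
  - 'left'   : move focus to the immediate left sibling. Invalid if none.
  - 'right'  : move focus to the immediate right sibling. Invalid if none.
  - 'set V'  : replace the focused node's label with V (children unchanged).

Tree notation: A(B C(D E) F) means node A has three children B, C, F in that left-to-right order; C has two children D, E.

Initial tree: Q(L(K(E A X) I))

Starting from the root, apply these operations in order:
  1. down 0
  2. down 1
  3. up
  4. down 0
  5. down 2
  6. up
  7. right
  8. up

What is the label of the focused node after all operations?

Answer: L

Derivation:
Step 1 (down 0): focus=L path=0 depth=1 children=['K', 'I'] left=[] right=[] parent=Q
Step 2 (down 1): focus=I path=0/1 depth=2 children=[] left=['K'] right=[] parent=L
Step 3 (up): focus=L path=0 depth=1 children=['K', 'I'] left=[] right=[] parent=Q
Step 4 (down 0): focus=K path=0/0 depth=2 children=['E', 'A', 'X'] left=[] right=['I'] parent=L
Step 5 (down 2): focus=X path=0/0/2 depth=3 children=[] left=['E', 'A'] right=[] parent=K
Step 6 (up): focus=K path=0/0 depth=2 children=['E', 'A', 'X'] left=[] right=['I'] parent=L
Step 7 (right): focus=I path=0/1 depth=2 children=[] left=['K'] right=[] parent=L
Step 8 (up): focus=L path=0 depth=1 children=['K', 'I'] left=[] right=[] parent=Q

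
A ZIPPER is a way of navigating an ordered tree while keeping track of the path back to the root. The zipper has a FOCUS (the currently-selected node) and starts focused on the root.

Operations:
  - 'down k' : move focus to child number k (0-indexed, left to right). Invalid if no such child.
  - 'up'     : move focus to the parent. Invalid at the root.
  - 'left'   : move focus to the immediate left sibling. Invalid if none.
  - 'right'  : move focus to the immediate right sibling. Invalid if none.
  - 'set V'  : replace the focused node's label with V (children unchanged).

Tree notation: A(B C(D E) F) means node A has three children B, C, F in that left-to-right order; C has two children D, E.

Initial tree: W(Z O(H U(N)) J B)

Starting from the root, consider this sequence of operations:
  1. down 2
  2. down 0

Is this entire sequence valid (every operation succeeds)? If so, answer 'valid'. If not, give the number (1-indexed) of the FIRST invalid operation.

Step 1 (down 2): focus=J path=2 depth=1 children=[] left=['Z', 'O'] right=['B'] parent=W
Step 2 (down 0): INVALID

Answer: 2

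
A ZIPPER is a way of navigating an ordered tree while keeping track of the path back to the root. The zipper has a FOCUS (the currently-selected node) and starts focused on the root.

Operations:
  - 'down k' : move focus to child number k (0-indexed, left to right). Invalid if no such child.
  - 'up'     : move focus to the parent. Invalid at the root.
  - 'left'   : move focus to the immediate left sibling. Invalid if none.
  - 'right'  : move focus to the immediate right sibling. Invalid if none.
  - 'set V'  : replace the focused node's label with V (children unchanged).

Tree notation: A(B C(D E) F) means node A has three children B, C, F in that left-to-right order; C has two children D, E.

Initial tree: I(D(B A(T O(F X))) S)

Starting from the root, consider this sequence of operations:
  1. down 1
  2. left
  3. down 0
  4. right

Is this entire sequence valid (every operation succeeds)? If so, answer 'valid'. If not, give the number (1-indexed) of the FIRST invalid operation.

Answer: valid

Derivation:
Step 1 (down 1): focus=S path=1 depth=1 children=[] left=['D'] right=[] parent=I
Step 2 (left): focus=D path=0 depth=1 children=['B', 'A'] left=[] right=['S'] parent=I
Step 3 (down 0): focus=B path=0/0 depth=2 children=[] left=[] right=['A'] parent=D
Step 4 (right): focus=A path=0/1 depth=2 children=['T', 'O'] left=['B'] right=[] parent=D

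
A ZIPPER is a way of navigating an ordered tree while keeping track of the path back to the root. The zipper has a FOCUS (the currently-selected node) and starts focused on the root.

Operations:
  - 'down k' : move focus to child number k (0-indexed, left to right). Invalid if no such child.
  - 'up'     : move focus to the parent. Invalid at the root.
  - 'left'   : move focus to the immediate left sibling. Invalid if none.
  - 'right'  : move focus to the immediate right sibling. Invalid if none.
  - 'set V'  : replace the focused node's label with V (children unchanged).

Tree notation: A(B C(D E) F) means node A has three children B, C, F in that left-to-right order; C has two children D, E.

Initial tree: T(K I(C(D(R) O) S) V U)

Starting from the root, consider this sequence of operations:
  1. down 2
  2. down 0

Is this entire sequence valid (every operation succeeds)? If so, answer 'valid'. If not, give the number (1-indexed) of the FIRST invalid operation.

Step 1 (down 2): focus=V path=2 depth=1 children=[] left=['K', 'I'] right=['U'] parent=T
Step 2 (down 0): INVALID

Answer: 2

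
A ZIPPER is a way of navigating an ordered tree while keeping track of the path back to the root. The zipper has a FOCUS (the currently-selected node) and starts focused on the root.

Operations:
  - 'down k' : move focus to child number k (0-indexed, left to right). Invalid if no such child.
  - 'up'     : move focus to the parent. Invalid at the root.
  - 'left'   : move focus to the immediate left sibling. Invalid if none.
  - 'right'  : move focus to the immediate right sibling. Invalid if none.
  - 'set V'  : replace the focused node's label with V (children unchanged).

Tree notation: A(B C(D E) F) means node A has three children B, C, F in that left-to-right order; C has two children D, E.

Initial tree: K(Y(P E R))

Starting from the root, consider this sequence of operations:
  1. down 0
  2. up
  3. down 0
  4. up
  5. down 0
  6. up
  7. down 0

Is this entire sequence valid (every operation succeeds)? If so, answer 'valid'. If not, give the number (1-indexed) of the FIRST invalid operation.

Step 1 (down 0): focus=Y path=0 depth=1 children=['P', 'E', 'R'] left=[] right=[] parent=K
Step 2 (up): focus=K path=root depth=0 children=['Y'] (at root)
Step 3 (down 0): focus=Y path=0 depth=1 children=['P', 'E', 'R'] left=[] right=[] parent=K
Step 4 (up): focus=K path=root depth=0 children=['Y'] (at root)
Step 5 (down 0): focus=Y path=0 depth=1 children=['P', 'E', 'R'] left=[] right=[] parent=K
Step 6 (up): focus=K path=root depth=0 children=['Y'] (at root)
Step 7 (down 0): focus=Y path=0 depth=1 children=['P', 'E', 'R'] left=[] right=[] parent=K

Answer: valid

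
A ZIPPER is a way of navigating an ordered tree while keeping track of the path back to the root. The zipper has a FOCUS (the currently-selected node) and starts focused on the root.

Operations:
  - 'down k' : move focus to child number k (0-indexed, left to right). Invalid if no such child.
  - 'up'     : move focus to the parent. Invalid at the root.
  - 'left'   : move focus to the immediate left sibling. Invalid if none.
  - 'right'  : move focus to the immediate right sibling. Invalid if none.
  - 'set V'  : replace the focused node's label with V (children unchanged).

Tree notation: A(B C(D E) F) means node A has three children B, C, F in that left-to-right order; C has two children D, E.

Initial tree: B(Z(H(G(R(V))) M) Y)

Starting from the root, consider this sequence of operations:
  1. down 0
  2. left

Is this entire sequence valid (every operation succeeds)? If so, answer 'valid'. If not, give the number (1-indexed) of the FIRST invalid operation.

Step 1 (down 0): focus=Z path=0 depth=1 children=['H', 'M'] left=[] right=['Y'] parent=B
Step 2 (left): INVALID

Answer: 2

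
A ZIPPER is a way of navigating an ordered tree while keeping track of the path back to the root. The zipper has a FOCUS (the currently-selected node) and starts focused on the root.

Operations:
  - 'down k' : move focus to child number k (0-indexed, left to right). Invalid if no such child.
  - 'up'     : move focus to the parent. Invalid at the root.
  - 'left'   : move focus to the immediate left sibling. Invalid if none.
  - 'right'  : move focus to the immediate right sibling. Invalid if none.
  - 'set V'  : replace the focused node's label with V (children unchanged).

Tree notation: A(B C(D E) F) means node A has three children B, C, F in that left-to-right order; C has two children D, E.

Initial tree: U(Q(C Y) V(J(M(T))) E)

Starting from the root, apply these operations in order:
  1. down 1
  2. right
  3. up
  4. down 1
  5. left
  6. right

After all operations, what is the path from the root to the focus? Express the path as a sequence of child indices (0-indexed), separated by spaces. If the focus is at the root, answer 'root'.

Answer: 1

Derivation:
Step 1 (down 1): focus=V path=1 depth=1 children=['J'] left=['Q'] right=['E'] parent=U
Step 2 (right): focus=E path=2 depth=1 children=[] left=['Q', 'V'] right=[] parent=U
Step 3 (up): focus=U path=root depth=0 children=['Q', 'V', 'E'] (at root)
Step 4 (down 1): focus=V path=1 depth=1 children=['J'] left=['Q'] right=['E'] parent=U
Step 5 (left): focus=Q path=0 depth=1 children=['C', 'Y'] left=[] right=['V', 'E'] parent=U
Step 6 (right): focus=V path=1 depth=1 children=['J'] left=['Q'] right=['E'] parent=U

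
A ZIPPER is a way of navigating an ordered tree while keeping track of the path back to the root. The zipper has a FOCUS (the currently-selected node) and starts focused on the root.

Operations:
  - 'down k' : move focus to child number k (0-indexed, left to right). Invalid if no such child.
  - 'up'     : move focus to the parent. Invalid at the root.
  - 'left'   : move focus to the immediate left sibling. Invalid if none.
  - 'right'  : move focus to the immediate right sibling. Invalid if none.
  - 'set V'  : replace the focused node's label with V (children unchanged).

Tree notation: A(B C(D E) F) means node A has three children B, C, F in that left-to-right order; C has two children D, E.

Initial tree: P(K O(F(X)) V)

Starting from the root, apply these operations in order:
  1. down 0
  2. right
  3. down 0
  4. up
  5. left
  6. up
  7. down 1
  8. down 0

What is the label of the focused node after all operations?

Answer: F

Derivation:
Step 1 (down 0): focus=K path=0 depth=1 children=[] left=[] right=['O', 'V'] parent=P
Step 2 (right): focus=O path=1 depth=1 children=['F'] left=['K'] right=['V'] parent=P
Step 3 (down 0): focus=F path=1/0 depth=2 children=['X'] left=[] right=[] parent=O
Step 4 (up): focus=O path=1 depth=1 children=['F'] left=['K'] right=['V'] parent=P
Step 5 (left): focus=K path=0 depth=1 children=[] left=[] right=['O', 'V'] parent=P
Step 6 (up): focus=P path=root depth=0 children=['K', 'O', 'V'] (at root)
Step 7 (down 1): focus=O path=1 depth=1 children=['F'] left=['K'] right=['V'] parent=P
Step 8 (down 0): focus=F path=1/0 depth=2 children=['X'] left=[] right=[] parent=O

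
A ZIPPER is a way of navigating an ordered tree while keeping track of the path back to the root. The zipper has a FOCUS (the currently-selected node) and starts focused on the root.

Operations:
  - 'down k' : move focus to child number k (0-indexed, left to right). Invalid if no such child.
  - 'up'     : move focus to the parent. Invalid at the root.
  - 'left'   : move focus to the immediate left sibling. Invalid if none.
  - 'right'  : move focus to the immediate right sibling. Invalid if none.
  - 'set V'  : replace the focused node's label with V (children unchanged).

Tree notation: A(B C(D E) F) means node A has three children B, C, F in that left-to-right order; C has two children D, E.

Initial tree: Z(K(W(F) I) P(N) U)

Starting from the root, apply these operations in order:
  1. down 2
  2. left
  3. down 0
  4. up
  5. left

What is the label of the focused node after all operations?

Answer: K

Derivation:
Step 1 (down 2): focus=U path=2 depth=1 children=[] left=['K', 'P'] right=[] parent=Z
Step 2 (left): focus=P path=1 depth=1 children=['N'] left=['K'] right=['U'] parent=Z
Step 3 (down 0): focus=N path=1/0 depth=2 children=[] left=[] right=[] parent=P
Step 4 (up): focus=P path=1 depth=1 children=['N'] left=['K'] right=['U'] parent=Z
Step 5 (left): focus=K path=0 depth=1 children=['W', 'I'] left=[] right=['P', 'U'] parent=Z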